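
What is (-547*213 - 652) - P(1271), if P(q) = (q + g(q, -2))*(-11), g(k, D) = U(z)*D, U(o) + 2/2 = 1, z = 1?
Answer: -103182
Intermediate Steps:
U(o) = 0 (U(o) = -1 + 1 = 0)
g(k, D) = 0 (g(k, D) = 0*D = 0)
P(q) = -11*q (P(q) = (q + 0)*(-11) = q*(-11) = -11*q)
(-547*213 - 652) - P(1271) = (-547*213 - 652) - (-11)*1271 = (-116511 - 652) - 1*(-13981) = -117163 + 13981 = -103182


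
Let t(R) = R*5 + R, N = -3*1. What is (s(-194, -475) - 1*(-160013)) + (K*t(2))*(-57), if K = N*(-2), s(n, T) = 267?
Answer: 156176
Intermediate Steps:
N = -3
t(R) = 6*R (t(R) = 5*R + R = 6*R)
K = 6 (K = -3*(-2) = 6)
(s(-194, -475) - 1*(-160013)) + (K*t(2))*(-57) = (267 - 1*(-160013)) + (6*(6*2))*(-57) = (267 + 160013) + (6*12)*(-57) = 160280 + 72*(-57) = 160280 - 4104 = 156176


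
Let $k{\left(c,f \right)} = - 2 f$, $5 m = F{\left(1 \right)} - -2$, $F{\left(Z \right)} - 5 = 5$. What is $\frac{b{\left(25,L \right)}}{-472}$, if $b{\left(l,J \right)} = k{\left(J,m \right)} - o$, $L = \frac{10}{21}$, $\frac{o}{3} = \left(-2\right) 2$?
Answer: $- \frac{9}{590} \approx -0.015254$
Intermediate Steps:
$F{\left(Z \right)} = 10$ ($F{\left(Z \right)} = 5 + 5 = 10$)
$o = -12$ ($o = 3 \left(\left(-2\right) 2\right) = 3 \left(-4\right) = -12$)
$m = \frac{12}{5}$ ($m = \frac{10 - -2}{5} = \frac{10 + 2}{5} = \frac{1}{5} \cdot 12 = \frac{12}{5} \approx 2.4$)
$L = \frac{10}{21}$ ($L = 10 \cdot \frac{1}{21} = \frac{10}{21} \approx 0.47619$)
$b{\left(l,J \right)} = \frac{36}{5}$ ($b{\left(l,J \right)} = \left(-2\right) \frac{12}{5} - -12 = - \frac{24}{5} + 12 = \frac{36}{5}$)
$\frac{b{\left(25,L \right)}}{-472} = \frac{36}{5 \left(-472\right)} = \frac{36}{5} \left(- \frac{1}{472}\right) = - \frac{9}{590}$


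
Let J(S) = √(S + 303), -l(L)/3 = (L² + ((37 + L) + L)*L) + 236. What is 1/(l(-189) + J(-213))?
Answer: -50203/15122047239 - √10/30244094478 ≈ -3.3200e-6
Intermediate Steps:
l(L) = -708 - 3*L² - 3*L*(37 + 2*L) (l(L) = -3*((L² + ((37 + L) + L)*L) + 236) = -3*((L² + (37 + 2*L)*L) + 236) = -3*((L² + L*(37 + 2*L)) + 236) = -3*(236 + L² + L*(37 + 2*L)) = -708 - 3*L² - 3*L*(37 + 2*L))
J(S) = √(303 + S)
1/(l(-189) + J(-213)) = 1/((-708 - 111*(-189) - 9*(-189)²) + √(303 - 213)) = 1/((-708 + 20979 - 9*35721) + √90) = 1/((-708 + 20979 - 321489) + 3*√10) = 1/(-301218 + 3*√10)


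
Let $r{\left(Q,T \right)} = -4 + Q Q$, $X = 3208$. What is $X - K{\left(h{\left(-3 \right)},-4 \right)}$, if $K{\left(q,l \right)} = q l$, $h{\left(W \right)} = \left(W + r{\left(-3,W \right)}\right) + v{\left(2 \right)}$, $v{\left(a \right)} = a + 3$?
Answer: $3236$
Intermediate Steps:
$v{\left(a \right)} = 3 + a$
$r{\left(Q,T \right)} = -4 + Q^{2}$
$h{\left(W \right)} = 10 + W$ ($h{\left(W \right)} = \left(W - \left(4 - \left(-3\right)^{2}\right)\right) + \left(3 + 2\right) = \left(W + \left(-4 + 9\right)\right) + 5 = \left(W + 5\right) + 5 = \left(5 + W\right) + 5 = 10 + W$)
$K{\left(q,l \right)} = l q$
$X - K{\left(h{\left(-3 \right)},-4 \right)} = 3208 - - 4 \left(10 - 3\right) = 3208 - \left(-4\right) 7 = 3208 - -28 = 3208 + 28 = 3236$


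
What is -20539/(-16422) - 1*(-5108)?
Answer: 3648005/714 ≈ 5109.3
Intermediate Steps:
-20539/(-16422) - 1*(-5108) = -20539*(-1/16422) + 5108 = 893/714 + 5108 = 3648005/714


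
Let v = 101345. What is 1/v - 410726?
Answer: -41625026469/101345 ≈ -4.1073e+5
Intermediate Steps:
1/v - 410726 = 1/101345 - 410726 = -41625026469/101345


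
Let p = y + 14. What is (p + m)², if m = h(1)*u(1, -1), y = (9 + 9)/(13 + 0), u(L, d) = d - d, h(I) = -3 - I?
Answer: 40000/169 ≈ 236.69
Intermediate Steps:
u(L, d) = 0
y = 18/13 ≈ 1.3846
m = 0 (m = (-3 - 1*1)*0 = (-3 - 1)*0 = -4*0 = 0)
p = 200/13 (p = 18/13 + 14 = 200/13 ≈ 15.385)
(p + m)² = (200/13 + 0)² = (200/13)² = 40000/169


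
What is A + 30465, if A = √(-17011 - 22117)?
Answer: 30465 + 2*I*√9782 ≈ 30465.0 + 197.81*I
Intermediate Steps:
A = 2*I*√9782 (A = √(-39128) = 2*I*√9782 ≈ 197.81*I)
A + 30465 = 2*I*√9782 + 30465 = 30465 + 2*I*√9782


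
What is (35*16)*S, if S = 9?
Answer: 5040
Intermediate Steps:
(35*16)*S = (35*16)*9 = 560*9 = 5040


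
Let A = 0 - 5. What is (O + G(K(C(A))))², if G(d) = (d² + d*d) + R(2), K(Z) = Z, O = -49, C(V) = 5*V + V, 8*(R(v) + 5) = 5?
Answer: 195244729/64 ≈ 3.0507e+6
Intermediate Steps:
A = -5
R(v) = -35/8 (R(v) = -5 + (⅛)*5 = -5 + 5/8 = -35/8)
C(V) = 6*V
G(d) = -35/8 + 2*d² (G(d) = (d² + d*d) - 35/8 = (d² + d²) - 35/8 = 2*d² - 35/8 = -35/8 + 2*d²)
(O + G(K(C(A))))² = (-49 + (-35/8 + 2*(6*(-5))²))² = (-49 + (-35/8 + 2*(-30)²))² = (-49 + (-35/8 + 2*900))² = (-49 + (-35/8 + 1800))² = (-49 + 14365/8)² = (13973/8)² = 195244729/64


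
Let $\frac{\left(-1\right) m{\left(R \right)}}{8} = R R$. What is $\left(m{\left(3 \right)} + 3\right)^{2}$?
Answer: $4761$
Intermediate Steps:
$m{\left(R \right)} = - 8 R^{2}$ ($m{\left(R \right)} = - 8 R R = - 8 R^{2}$)
$\left(m{\left(3 \right)} + 3\right)^{2} = \left(- 8 \cdot 3^{2} + 3\right)^{2} = \left(\left(-8\right) 9 + 3\right)^{2} = \left(-72 + 3\right)^{2} = \left(-69\right)^{2} = 4761$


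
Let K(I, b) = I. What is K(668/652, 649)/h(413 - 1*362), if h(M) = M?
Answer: 167/8313 ≈ 0.020089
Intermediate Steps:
K(668/652, 649)/h(413 - 1*362) = (668/652)/(413 - 1*362) = (668*(1/652))/(413 - 362) = (167/163)/51 = (167/163)*(1/51) = 167/8313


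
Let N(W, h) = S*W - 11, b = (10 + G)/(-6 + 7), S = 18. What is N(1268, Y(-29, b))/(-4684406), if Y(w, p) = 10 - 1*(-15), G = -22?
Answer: -22813/4684406 ≈ -0.0048700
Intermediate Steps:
b = -12 (b = (10 - 22)/(-6 + 7) = -12/1 = -12*1 = -12)
Y(w, p) = 25 (Y(w, p) = 10 + 15 = 25)
N(W, h) = -11 + 18*W (N(W, h) = 18*W - 11 = -11 + 18*W)
N(1268, Y(-29, b))/(-4684406) = (-11 + 18*1268)/(-4684406) = (-11 + 22824)*(-1/4684406) = 22813*(-1/4684406) = -22813/4684406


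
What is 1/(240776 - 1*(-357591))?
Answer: 1/598367 ≈ 1.6712e-6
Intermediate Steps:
1/(240776 - 1*(-357591)) = 1/(240776 + 357591) = 1/598367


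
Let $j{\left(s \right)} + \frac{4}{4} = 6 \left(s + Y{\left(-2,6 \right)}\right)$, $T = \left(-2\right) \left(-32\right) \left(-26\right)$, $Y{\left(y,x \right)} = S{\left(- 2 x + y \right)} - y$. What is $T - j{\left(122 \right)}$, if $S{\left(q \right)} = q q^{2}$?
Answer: $14057$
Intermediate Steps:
$S{\left(q \right)} = q^{3}$
$Y{\left(y,x \right)} = \left(y - 2 x\right)^{3} - y$ ($Y{\left(y,x \right)} = \left(- 2 x + y\right)^{3} - y = \left(y - 2 x\right)^{3} - y$)
$T = -1664$ ($T = 64 \left(-26\right) = -1664$)
$j{\left(s \right)} = -16453 + 6 s$ ($j{\left(s \right)} = -1 + 6 \left(s - \left(-2 + \left(\left(-1\right) \left(-2\right) + 2 \cdot 6\right)^{3}\right)\right) = -1 + 6 \left(s + \left(2 - \left(2 + 12\right)^{3}\right)\right) = -1 + 6 \left(s + \left(2 - 14^{3}\right)\right) = -1 + 6 \left(s + \left(2 - 2744\right)\right) = -1 + 6 \left(s - 2742\right) = -1 + 6 \left(-2742 + s\right) = -1 + \left(-16452 + 6 s\right) = -16453 + 6 s$)
$T - j{\left(122 \right)} = -1664 - \left(-16453 + 6 \cdot 122\right) = -1664 - \left(-16453 + 732\right) = -1664 - -15721 = -1664 + 15721 = 14057$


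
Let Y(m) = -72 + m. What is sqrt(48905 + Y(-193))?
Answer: 16*sqrt(190) ≈ 220.54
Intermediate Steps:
sqrt(48905 + Y(-193)) = sqrt(48905 + (-72 - 193)) = sqrt(48905 - 265) = sqrt(48640) = 16*sqrt(190)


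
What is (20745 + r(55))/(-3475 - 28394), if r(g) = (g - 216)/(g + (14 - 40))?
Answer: -601444/924201 ≈ -0.65077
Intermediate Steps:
r(g) = (-216 + g)/(-26 + g) (r(g) = (-216 + g)/(g - 26) = (-216 + g)/(-26 + g))
(20745 + r(55))/(-3475 - 28394) = (20745 + (-216 + 55)/(-26 + 55))/(-3475 - 28394) = (20745 - 161/29)/(-31869) = (20745 + (1/29)*(-161))*(-1/31869) = (20745 - 161/29)*(-1/31869) = (601444/29)*(-1/31869) = -601444/924201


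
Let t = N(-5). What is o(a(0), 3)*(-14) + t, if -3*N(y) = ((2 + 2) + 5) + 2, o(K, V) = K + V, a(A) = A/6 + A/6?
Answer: -137/3 ≈ -45.667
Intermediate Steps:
a(A) = A/3 (a(A) = A*(⅙) + A*(⅙) = A/6 + A/6 = A/3)
N(y) = -11/3 (N(y) = -(((2 + 2) + 5) + 2)/3 = -((4 + 5) + 2)/3 = -(9 + 2)/3 = -⅓*11 = -11/3)
t = -11/3 ≈ -3.6667
o(a(0), 3)*(-14) + t = ((⅓)*0 + 3)*(-14) - 11/3 = (0 + 3)*(-14) - 11/3 = 3*(-14) - 11/3 = -42 - 11/3 = -137/3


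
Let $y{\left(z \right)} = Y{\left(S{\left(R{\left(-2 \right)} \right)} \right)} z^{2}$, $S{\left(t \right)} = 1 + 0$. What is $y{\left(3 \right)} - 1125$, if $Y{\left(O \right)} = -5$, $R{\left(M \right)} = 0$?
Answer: $-1170$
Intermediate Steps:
$S{\left(t \right)} = 1$
$y{\left(z \right)} = - 5 z^{2}$
$y{\left(3 \right)} - 1125 = - 5 \cdot 3^{2} - 1125 = \left(-5\right) 9 - 1125 = -45 - 1125 = -1170$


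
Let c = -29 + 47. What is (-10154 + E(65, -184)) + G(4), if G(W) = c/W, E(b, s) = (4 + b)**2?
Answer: -10777/2 ≈ -5388.5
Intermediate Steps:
c = 18
G(W) = 18/W
(-10154 + E(65, -184)) + G(4) = (-10154 + (4 + 65)**2) + 18/4 = (-10154 + 69**2) + 18*(1/4) = (-10154 + 4761) + 9/2 = -5393 + 9/2 = -10777/2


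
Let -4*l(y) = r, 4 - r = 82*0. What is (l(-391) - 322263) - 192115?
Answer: -514379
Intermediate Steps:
r = 4 (r = 4 - 82*0 = 4 - 1*0 = 4 + 0 = 4)
l(y) = -1 (l(y) = -¼*4 = -1)
(l(-391) - 322263) - 192115 = (-1 - 322263) - 192115 = -322264 - 192115 = -514379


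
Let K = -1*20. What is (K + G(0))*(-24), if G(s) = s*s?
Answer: 480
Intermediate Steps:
K = -20
G(s) = s²
(K + G(0))*(-24) = (-20 + 0²)*(-24) = (-20 + 0)*(-24) = -20*(-24) = 480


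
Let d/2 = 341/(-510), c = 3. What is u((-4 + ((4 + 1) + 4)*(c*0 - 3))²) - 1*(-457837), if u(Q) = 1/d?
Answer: 156122162/341 ≈ 4.5784e+5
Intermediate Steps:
d = -341/255 (d = 2*(341/(-510)) = 2*(341*(-1/510)) = 2*(-341/510) = -341/255 ≈ -1.3373)
u(Q) = -255/341 (u(Q) = 1/(-341/255) = -255/341)
u((-4 + ((4 + 1) + 4)*(c*0 - 3))²) - 1*(-457837) = -255/341 - 1*(-457837) = -255/341 + 457837 = 156122162/341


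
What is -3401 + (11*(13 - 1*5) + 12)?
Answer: -3301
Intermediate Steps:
-3401 + (11*(13 - 1*5) + 12) = -3401 + (11*(13 - 5) + 12) = -3401 + (11*8 + 12) = -3401 + (88 + 12) = -3401 + 100 = -3301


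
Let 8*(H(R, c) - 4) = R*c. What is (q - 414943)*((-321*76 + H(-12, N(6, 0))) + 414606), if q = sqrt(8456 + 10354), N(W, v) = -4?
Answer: -161919057460 + 1170660*sqrt(2090) ≈ -1.6187e+11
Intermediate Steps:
H(R, c) = 4 + R*c/8 (H(R, c) = 4 + (R*c)/8 = 4 + R*c/8)
q = 3*sqrt(2090) (q = sqrt(18810) = 3*sqrt(2090) ≈ 137.15)
(q - 414943)*((-321*76 + H(-12, N(6, 0))) + 414606) = (3*sqrt(2090) - 414943)*((-321*76 + (4 + (1/8)*(-12)*(-4))) + 414606) = (-414943 + 3*sqrt(2090))*((-24396 + (4 + 6)) + 414606) = (-414943 + 3*sqrt(2090))*((-24396 + 10) + 414606) = (-414943 + 3*sqrt(2090))*(-24386 + 414606) = (-414943 + 3*sqrt(2090))*390220 = -161919057460 + 1170660*sqrt(2090)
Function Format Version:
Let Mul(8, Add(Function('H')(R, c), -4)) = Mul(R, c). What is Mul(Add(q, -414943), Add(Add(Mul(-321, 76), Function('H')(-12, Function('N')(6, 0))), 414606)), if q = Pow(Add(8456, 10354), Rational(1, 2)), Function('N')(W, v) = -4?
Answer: Add(-161919057460, Mul(1170660, Pow(2090, Rational(1, 2)))) ≈ -1.6187e+11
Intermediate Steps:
Function('H')(R, c) = Add(4, Mul(Rational(1, 8), R, c)) (Function('H')(R, c) = Add(4, Mul(Rational(1, 8), Mul(R, c))) = Add(4, Mul(Rational(1, 8), R, c)))
q = Mul(3, Pow(2090, Rational(1, 2))) (q = Pow(18810, Rational(1, 2)) = Mul(3, Pow(2090, Rational(1, 2))) ≈ 137.15)
Mul(Add(q, -414943), Add(Add(Mul(-321, 76), Function('H')(-12, Function('N')(6, 0))), 414606)) = Mul(Add(Mul(3, Pow(2090, Rational(1, 2))), -414943), Add(Add(Mul(-321, 76), Add(4, Mul(Rational(1, 8), -12, -4))), 414606)) = Mul(Add(-414943, Mul(3, Pow(2090, Rational(1, 2)))), Add(Add(-24396, Add(4, 6)), 414606)) = Mul(Add(-414943, Mul(3, Pow(2090, Rational(1, 2)))), Add(Add(-24396, 10), 414606)) = Mul(Add(-414943, Mul(3, Pow(2090, Rational(1, 2)))), Add(-24386, 414606)) = Mul(Add(-414943, Mul(3, Pow(2090, Rational(1, 2)))), 390220) = Add(-161919057460, Mul(1170660, Pow(2090, Rational(1, 2))))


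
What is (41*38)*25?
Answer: 38950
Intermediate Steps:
(41*38)*25 = 1558*25 = 38950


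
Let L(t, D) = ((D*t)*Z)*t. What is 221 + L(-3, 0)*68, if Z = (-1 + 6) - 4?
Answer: 221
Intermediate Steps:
Z = 1 (Z = 5 - 4 = 1)
L(t, D) = D*t² (L(t, D) = ((D*t)*1)*t = (D*t)*t = D*t²)
221 + L(-3, 0)*68 = 221 + (0*(-3)²)*68 = 221 + (0*9)*68 = 221 + 0*68 = 221 + 0 = 221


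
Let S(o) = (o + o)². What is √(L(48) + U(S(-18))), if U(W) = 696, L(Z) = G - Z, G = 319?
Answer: √967 ≈ 31.097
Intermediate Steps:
S(o) = 4*o² (S(o) = (2*o)² = 4*o²)
L(Z) = 319 - Z
√(L(48) + U(S(-18))) = √((319 - 1*48) + 696) = √((319 - 48) + 696) = √(271 + 696) = √967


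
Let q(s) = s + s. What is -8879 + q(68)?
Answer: -8743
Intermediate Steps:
q(s) = 2*s
-8879 + q(68) = -8879 + 2*68 = -8879 + 136 = -8743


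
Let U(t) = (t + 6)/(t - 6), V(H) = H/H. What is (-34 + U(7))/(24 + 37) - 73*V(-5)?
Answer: -4474/61 ≈ -73.344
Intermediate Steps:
V(H) = 1
U(t) = (6 + t)/(-6 + t)
(-34 + U(7))/(24 + 37) - 73*V(-5) = (-34 + (6 + 7)/(-6 + 7))/(24 + 37) - 73*1 = (-34 + 13/1)/61 - 73 = (-34 + 1*13)*(1/61) - 73 = (-34 + 13)*(1/61) - 73 = -21*1/61 - 73 = -21/61 - 73 = -4474/61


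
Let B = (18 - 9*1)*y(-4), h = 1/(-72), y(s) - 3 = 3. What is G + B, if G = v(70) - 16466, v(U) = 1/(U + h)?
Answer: -82699996/5039 ≈ -16412.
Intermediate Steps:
y(s) = 6 (y(s) = 3 + 3 = 6)
h = -1/72 ≈ -0.013889
v(U) = 1/(-1/72 + U) (v(U) = 1/(U - 1/72) = 1/(-1/72 + U))
G = -82972102/5039 (G = 72/(-1 + 72*70) - 16466 = 72/(-1 + 5040) - 16466 = 72/5039 - 16466 = -82972102/5039 ≈ -16466.)
B = 54 (B = (18 - 9*1)*6 = (18 - 9)*6 = 9*6 = 54)
G + B = -82972102/5039 + 54 = -82699996/5039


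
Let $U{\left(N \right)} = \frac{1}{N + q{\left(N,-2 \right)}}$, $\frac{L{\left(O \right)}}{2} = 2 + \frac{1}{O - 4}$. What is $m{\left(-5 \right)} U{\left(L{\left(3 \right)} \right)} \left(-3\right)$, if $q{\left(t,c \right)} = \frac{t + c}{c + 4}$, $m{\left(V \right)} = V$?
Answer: $\frac{15}{2} \approx 7.5$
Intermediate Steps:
$L{\left(O \right)} = 4 + \frac{2}{-4 + O}$ ($L{\left(O \right)} = 2 \left(2 + \frac{1}{O - 4}\right) = 2 \left(2 + \frac{1}{-4 + O}\right) = 4 + \frac{2}{-4 + O}$)
$q{\left(t,c \right)} = \frac{c + t}{4 + c}$
$U{\left(N \right)} = \frac{1}{-1 + \frac{3 N}{2}}$ ($U{\left(N \right)} = \frac{1}{N + \frac{-2 + N}{4 - 2}} = \frac{1}{N + \frac{-2 + N}{2}} = \frac{1}{N + \left(-1 + \frac{N}{2}\right)} = \frac{1}{-1 + \frac{3 N}{2}}$)
$m{\left(-5 \right)} U{\left(L{\left(3 \right)} \right)} \left(-3\right) = - 5 \frac{2}{-2 + 3 \frac{2 \left(-7 + 2 \cdot 3\right)}{-4 + 3}} \left(-3\right) = - 5 \frac{2}{-2 + 3 \frac{2 \left(-7 + 6\right)}{-1}} \left(-3\right) = - 5 \frac{2}{-2 + 3 \cdot 2 \left(-1\right) \left(-1\right)} \left(-3\right) = - 5 \frac{2}{-2 + 3 \cdot 2} \left(-3\right) = - 5 \frac{2}{-2 + 6} \left(-3\right) = - 5 \cdot \frac{2}{4} \left(-3\right) = - 5 \cdot 2 \cdot \frac{1}{4} \left(-3\right) = \left(-5\right) \frac{1}{2} \left(-3\right) = \left(- \frac{5}{2}\right) \left(-3\right) = \frac{15}{2}$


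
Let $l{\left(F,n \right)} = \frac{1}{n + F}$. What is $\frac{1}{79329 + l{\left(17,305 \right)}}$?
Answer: $\frac{322}{25543939} \approx 1.2606 \cdot 10^{-5}$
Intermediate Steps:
$l{\left(F,n \right)} = \frac{1}{F + n}$
$\frac{1}{79329 + l{\left(17,305 \right)}} = \frac{1}{79329 + \frac{1}{17 + 305}} = \frac{1}{79329 + \frac{1}{322}} = \frac{1}{\frac{25543939}{322}} = \frac{322}{25543939}$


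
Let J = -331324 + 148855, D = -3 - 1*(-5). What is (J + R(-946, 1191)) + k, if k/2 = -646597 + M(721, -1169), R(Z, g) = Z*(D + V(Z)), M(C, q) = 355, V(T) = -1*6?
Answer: -1471169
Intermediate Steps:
V(T) = -6
D = 2 (D = -3 + 5 = 2)
R(Z, g) = -4*Z (R(Z, g) = Z*(2 - 6) = Z*(-4) = -4*Z)
J = -182469
k = -1292484 (k = 2*(-646597 + 355) = 2*(-646242) = -1292484)
(J + R(-946, 1191)) + k = (-182469 - 4*(-946)) - 1292484 = (-182469 + 3784) - 1292484 = -178685 - 1292484 = -1471169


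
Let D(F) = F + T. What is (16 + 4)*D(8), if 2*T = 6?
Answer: 220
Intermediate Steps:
T = 3 (T = (½)*6 = 3)
D(F) = 3 + F (D(F) = F + 3 = 3 + F)
(16 + 4)*D(8) = (16 + 4)*(3 + 8) = 20*11 = 220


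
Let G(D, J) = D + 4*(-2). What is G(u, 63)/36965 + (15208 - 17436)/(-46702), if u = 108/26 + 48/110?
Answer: 29386062412/617166346225 ≈ 0.047615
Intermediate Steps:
u = 3282/715 (u = 108*(1/26) + 48*(1/110) = 54/13 + 24/55 = 3282/715 ≈ 4.5902)
G(D, J) = -8 + D (G(D, J) = D - 8 = -8 + D)
G(u, 63)/36965 + (15208 - 17436)/(-46702) = (-8 + 3282/715)/36965 + (15208 - 17436)/(-46702) = -2438/715*1/36965 - 2228*(-1/46702) = -2438/26429975 + 1114/23351 = 29386062412/617166346225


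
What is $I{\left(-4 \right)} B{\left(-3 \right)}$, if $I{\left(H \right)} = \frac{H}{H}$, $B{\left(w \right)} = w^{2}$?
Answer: $9$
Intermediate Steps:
$I{\left(H \right)} = 1$
$I{\left(-4 \right)} B{\left(-3 \right)} = 1 \left(-3\right)^{2} = 1 \cdot 9 = 9$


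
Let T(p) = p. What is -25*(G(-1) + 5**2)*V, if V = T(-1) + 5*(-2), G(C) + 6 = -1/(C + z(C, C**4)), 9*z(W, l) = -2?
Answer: 5450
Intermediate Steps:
z(W, l) = -2/9 (z(W, l) = (1/9)*(-2) = -2/9)
G(C) = -6 - 1/(-2/9 + C) (G(C) = -6 - 1/(C - 2/9) = -6 - 1/(-2/9 + C))
V = -11 (V = -1 + 5*(-2) = -1 - 10 = -11)
-25*(G(-1) + 5**2)*V = -25*(3*(1 - 18*(-1))/(-2 + 9*(-1)) + 5**2)*(-11) = -25*(3*(1 + 18)/(-2 - 9) + 25)*(-11) = -25*(3*19/(-11) + 25)*(-11) = -25*(3*(-1/11)*19 + 25)*(-11) = -25*(-57/11 + 25)*(-11) = -5450*(-11)/11 = -25*(-218) = 5450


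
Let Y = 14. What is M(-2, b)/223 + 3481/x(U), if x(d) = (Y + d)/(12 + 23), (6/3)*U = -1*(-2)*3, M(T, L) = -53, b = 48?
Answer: 27168304/3791 ≈ 7166.5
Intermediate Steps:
U = 3 (U = (-1*(-2)*3)/2 = (2*3)/2 = (½)*6 = 3)
x(d) = ⅖ + d/35 (x(d) = (14 + d)/(12 + 23) = (14 + d)/35 = (14 + d)*(1/35) = ⅖ + d/35)
M(-2, b)/223 + 3481/x(U) = -53/223 + 3481/(⅖ + (1/35)*3) = -53*1/223 + 3481/(⅖ + 3/35) = -53/223 + 3481/(17/35) = -53/223 + 3481*(35/17) = -53/223 + 121835/17 = 27168304/3791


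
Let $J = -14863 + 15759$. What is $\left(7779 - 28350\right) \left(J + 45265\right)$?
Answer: $-949577931$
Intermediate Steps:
$J = 896$
$\left(7779 - 28350\right) \left(J + 45265\right) = \left(7779 - 28350\right) \left(896 + 45265\right) = \left(-20571\right) 46161 = -949577931$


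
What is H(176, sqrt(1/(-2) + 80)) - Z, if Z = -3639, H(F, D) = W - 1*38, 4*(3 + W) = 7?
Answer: 14399/4 ≈ 3599.8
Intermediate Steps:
W = -5/4 (W = -3 + (1/4)*7 = -3 + 7/4 = -5/4 ≈ -1.2500)
H(F, D) = -157/4 (H(F, D) = -5/4 - 1*38 = -5/4 - 38 = -157/4)
H(176, sqrt(1/(-2) + 80)) - Z = -157/4 - 1*(-3639) = -157/4 + 3639 = 14399/4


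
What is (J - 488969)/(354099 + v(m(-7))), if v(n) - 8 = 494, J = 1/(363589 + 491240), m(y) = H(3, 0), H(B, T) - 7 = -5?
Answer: -417984881300/303123218229 ≈ -1.3789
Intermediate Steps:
H(B, T) = 2 (H(B, T) = 7 - 5 = 2)
m(y) = 2
J = 1/854829 ≈ 1.1698e-6
v(n) = 502 (v(n) = 8 + 494 = 502)
(J - 488969)/(354099 + v(m(-7))) = (1/854829 - 488969)/(354099 + 502) = -417984881300/854829/354601 = -417984881300/854829*1/354601 = -417984881300/303123218229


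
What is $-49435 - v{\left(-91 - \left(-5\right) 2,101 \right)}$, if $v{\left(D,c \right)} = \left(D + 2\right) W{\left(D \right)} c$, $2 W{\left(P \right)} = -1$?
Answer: $- \frac{106849}{2} \approx -53425.0$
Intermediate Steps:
$W{\left(P \right)} = - \frac{1}{2}$ ($W{\left(P \right)} = \frac{1}{2} \left(-1\right) = - \frac{1}{2}$)
$v{\left(D,c \right)} = c \left(-1 - \frac{D}{2}\right)$ ($v{\left(D,c \right)} = \left(D + 2\right) \left(- \frac{1}{2}\right) c = \left(2 + D\right) \left(- \frac{1}{2}\right) c = \left(-1 - \frac{D}{2}\right) c = c \left(-1 - \frac{D}{2}\right)$)
$-49435 - v{\left(-91 - \left(-5\right) 2,101 \right)} = -49435 - \left(- \frac{1}{2}\right) 101 \left(2 - \left(91 - 10\right)\right) = -49435 - \left(- \frac{1}{2}\right) 101 \left(2 - 81\right) = -49435 - \left(- \frac{1}{2}\right) 101 \left(-79\right) = -49435 - \frac{7979}{2} = - \frac{106849}{2}$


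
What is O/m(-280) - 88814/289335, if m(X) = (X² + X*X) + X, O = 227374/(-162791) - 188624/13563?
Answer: -204684274554280481/666600607406257524 ≈ -0.30706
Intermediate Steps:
O = -33790163146/2207934333 (O = 227374*(-1/162791) - 188624*1/13563 = -227374/162791 - 188624/13563 = -33790163146/2207934333 ≈ -15.304)
m(X) = X + 2*X² (m(X) = (X² + X²) + X = 2*X² + X = X + 2*X²)
O/m(-280) - 88814/289335 = -33790163146*(-1/(280*(1 + 2*(-280))))/2207934333 - 88814/289335 = -33790163146*(-1/(280*(1 - 560)))/2207934333 - 88814*1/289335 = -33790163146/(2207934333*((-280*(-559)))) - 88814/289335 = -33790163146/2207934333/156520 - 88814/289335 = -33790163146/2207934333*1/156520 - 88814/289335 = -16895081573/172792940900580 - 88814/289335 = -204684274554280481/666600607406257524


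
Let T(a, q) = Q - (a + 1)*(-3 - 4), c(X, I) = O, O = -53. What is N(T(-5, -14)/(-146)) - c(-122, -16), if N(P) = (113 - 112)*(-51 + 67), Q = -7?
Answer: 69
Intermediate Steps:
c(X, I) = -53
T(a, q) = 7*a (T(a, q) = -7 - (a + 1)*(-3 - 4) = -7 - (1 + a)*(-7) = -7 - (-7 - 7*a) = -7 + (7 + 7*a) = 7*a)
N(P) = 16 (N(P) = 1*16 = 16)
N(T(-5, -14)/(-146)) - c(-122, -16) = 16 - 1*(-53) = 16 + 53 = 69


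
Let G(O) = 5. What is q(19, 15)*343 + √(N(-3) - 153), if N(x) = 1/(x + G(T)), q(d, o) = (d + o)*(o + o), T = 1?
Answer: 349860 + I*√610/2 ≈ 3.4986e+5 + 12.349*I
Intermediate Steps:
q(d, o) = 2*o*(d + o) (q(d, o) = (d + o)*(2*o) = 2*o*(d + o))
N(x) = 1/(5 + x) (N(x) = 1/(x + 5) = 1/(5 + x))
q(19, 15)*343 + √(N(-3) - 153) = (2*15*(19 + 15))*343 + √(1/(5 - 3) - 153) = (2*15*34)*343 + √(1/2 - 153) = 1020*343 + √(½ - 153) = 349860 + √(-305/2) = 349860 + I*√610/2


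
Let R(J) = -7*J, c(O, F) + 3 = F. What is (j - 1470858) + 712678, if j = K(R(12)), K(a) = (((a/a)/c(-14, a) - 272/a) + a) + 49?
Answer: -153916990/203 ≈ -7.5821e+5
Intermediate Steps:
c(O, F) = -3 + F
K(a) = 49 + a + 1/(-3 + a) - 272/a (K(a) = (((a/a)/(-3 + a) - 272/a) + a) + 49 = ((1/(-3 + a) - 272/a) + a) + 49 = (a + 1/(-3 + a) - 272/a) + 49 = 49 + a + 1/(-3 + a) - 272/a)
j = -6450/203 (j = (816 - (-1897)*12 + (-7*12)*(-3 - 7*12)*(49 - 7*12))/(((-7*12))*(-3 - 7*12)) = (816 - 271*(-84) - 84*(-3 - 84)*(49 - 84))/((-84)*(-3 - 84)) = -1/84*(816 + 22764 - 84*(-87)*(-35))/(-87) = -1/84*(-1/87)*(816 + 22764 - 255780) = -1/84*(-1/87)*(-232200) = -6450/203 ≈ -31.773)
(j - 1470858) + 712678 = (-6450/203 - 1470858) + 712678 = -298590624/203 + 712678 = -153916990/203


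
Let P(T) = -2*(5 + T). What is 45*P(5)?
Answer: -900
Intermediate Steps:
P(T) = -10 - 2*T
45*P(5) = 45*(-10 - 2*5) = 45*(-10 - 10) = 45*(-20) = -900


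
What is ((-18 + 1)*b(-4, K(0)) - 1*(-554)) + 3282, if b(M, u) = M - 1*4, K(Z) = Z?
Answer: 3972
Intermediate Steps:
b(M, u) = -4 + M (b(M, u) = M - 4 = -4 + M)
((-18 + 1)*b(-4, K(0)) - 1*(-554)) + 3282 = ((-18 + 1)*(-4 - 4) - 1*(-554)) + 3282 = (-17*(-8) + 554) + 3282 = (136 + 554) + 3282 = 690 + 3282 = 3972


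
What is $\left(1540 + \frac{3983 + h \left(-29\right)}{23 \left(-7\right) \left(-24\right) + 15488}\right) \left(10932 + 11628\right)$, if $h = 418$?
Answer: $\frac{84018913620}{2419} \approx 3.4733 \cdot 10^{7}$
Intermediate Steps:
$\left(1540 + \frac{3983 + h \left(-29\right)}{23 \left(-7\right) \left(-24\right) + 15488}\right) \left(10932 + 11628\right) = \left(1540 + \frac{3983 + 418 \left(-29\right)}{23 \left(-7\right) \left(-24\right) + 15488}\right) \left(10932 + 11628\right) = \left(1540 + \frac{3983 - 12122}{\left(-161\right) \left(-24\right) + 15488}\right) 22560 = \left(1540 - \frac{8139}{3864 + 15488}\right) 22560 = \left(1540 - \frac{8139}{19352}\right) 22560 = \frac{29793941}{19352} \cdot 22560 = \frac{84018913620}{2419}$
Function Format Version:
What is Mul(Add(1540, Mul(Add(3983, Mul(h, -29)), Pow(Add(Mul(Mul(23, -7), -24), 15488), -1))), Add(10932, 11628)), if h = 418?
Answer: Rational(84018913620, 2419) ≈ 3.4733e+7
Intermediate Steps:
Mul(Add(1540, Mul(Add(3983, Mul(h, -29)), Pow(Add(Mul(Mul(23, -7), -24), 15488), -1))), Add(10932, 11628)) = Mul(Add(1540, Mul(Add(3983, Mul(418, -29)), Pow(Add(Mul(Mul(23, -7), -24), 15488), -1))), Add(10932, 11628)) = Mul(Add(1540, Mul(Add(3983, -12122), Pow(Add(Mul(-161, -24), 15488), -1))), 22560) = Mul(Add(1540, Mul(-8139, Pow(Add(3864, 15488), -1))), 22560) = Mul(Add(1540, Mul(-8139, Pow(19352, -1))), 22560) = Mul(Add(1540, Mul(-8139, Rational(1, 19352))), 22560) = Mul(Add(1540, Rational(-8139, 19352)), 22560) = Mul(Rational(29793941, 19352), 22560) = Rational(84018913620, 2419)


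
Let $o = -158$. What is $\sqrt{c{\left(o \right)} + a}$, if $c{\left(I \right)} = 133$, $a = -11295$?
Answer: $i \sqrt{11162} \approx 105.65 i$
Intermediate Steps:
$\sqrt{c{\left(o \right)} + a} = \sqrt{133 - 11295} = \sqrt{-11162} = i \sqrt{11162}$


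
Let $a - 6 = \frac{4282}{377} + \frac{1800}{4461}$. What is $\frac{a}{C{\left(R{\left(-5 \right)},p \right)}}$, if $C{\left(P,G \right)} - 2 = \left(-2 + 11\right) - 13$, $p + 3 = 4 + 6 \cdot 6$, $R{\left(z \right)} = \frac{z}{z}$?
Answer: $- \frac{4978564}{560599} \approx -8.8808$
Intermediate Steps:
$R{\left(z \right)} = 1$
$p = 37$ ($p = -3 + \left(4 + 6 \cdot 6\right) = -3 + \left(4 + 36\right) = -3 + 40 = 37$)
$a = \frac{9957128}{560599}$ ($a = 6 + \left(\frac{4282}{377} + \frac{1800}{4461}\right) = 6 + \left(4282 \cdot \frac{1}{377} + 1800 \cdot \frac{1}{4461}\right) = 6 + \left(\frac{4282}{377} + \frac{600}{1487}\right) = 6 + \frac{6593534}{560599} = \frac{9957128}{560599} \approx 17.762$)
$C{\left(P,G \right)} = -2$ ($C{\left(P,G \right)} = 2 + \left(\left(-2 + 11\right) - 13\right) = 2 + \left(9 - 13\right) = 2 - 4 = -2$)
$\frac{a}{C{\left(R{\left(-5 \right)},p \right)}} = \frac{9957128}{560599 \left(-2\right)} = \frac{9957128}{560599} \left(- \frac{1}{2}\right) = - \frac{4978564}{560599}$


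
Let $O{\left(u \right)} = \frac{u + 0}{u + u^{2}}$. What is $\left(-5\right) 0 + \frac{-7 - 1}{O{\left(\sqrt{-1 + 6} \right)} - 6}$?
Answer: $\frac{40}{31} + \frac{8 \sqrt{5}}{155} \approx 1.4057$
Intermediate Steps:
$O{\left(u \right)} = \frac{u}{u + u^{2}}$
$\left(-5\right) 0 + \frac{-7 - 1}{O{\left(\sqrt{-1 + 6} \right)} - 6} = \left(-5\right) 0 + \frac{-7 - 1}{\frac{1}{1 + \sqrt{-1 + 6}} - 6} = 0 - \frac{8}{\frac{1}{1 + \sqrt{5}} - 6} = 0 - \frac{8}{-6 + \frac{1}{1 + \sqrt{5}}} = - \frac{8}{-6 + \frac{1}{1 + \sqrt{5}}}$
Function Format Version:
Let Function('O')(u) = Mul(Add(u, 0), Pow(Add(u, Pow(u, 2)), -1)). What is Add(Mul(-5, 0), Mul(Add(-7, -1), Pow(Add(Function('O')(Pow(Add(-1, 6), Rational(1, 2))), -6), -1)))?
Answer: Add(Rational(40, 31), Mul(Rational(8, 155), Pow(5, Rational(1, 2)))) ≈ 1.4057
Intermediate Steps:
Function('O')(u) = Mul(u, Pow(Add(u, Pow(u, 2)), -1))
Add(Mul(-5, 0), Mul(Add(-7, -1), Pow(Add(Function('O')(Pow(Add(-1, 6), Rational(1, 2))), -6), -1))) = Add(Mul(-5, 0), Mul(Add(-7, -1), Pow(Add(Pow(Add(1, Pow(Add(-1, 6), Rational(1, 2))), -1), -6), -1))) = Add(0, Mul(-8, Pow(Add(Pow(Add(1, Pow(5, Rational(1, 2))), -1), -6), -1))) = Add(0, Mul(-8, Pow(Add(-6, Pow(Add(1, Pow(5, Rational(1, 2))), -1)), -1))) = Mul(-8, Pow(Add(-6, Pow(Add(1, Pow(5, Rational(1, 2))), -1)), -1))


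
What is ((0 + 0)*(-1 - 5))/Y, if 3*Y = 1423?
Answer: 0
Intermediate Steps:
Y = 1423/3 (Y = (1/3)*1423 = 1423/3 ≈ 474.33)
((0 + 0)*(-1 - 5))/Y = ((0 + 0)*(-1 - 5))/(1423/3) = (0*(-6))*(3/1423) = 0*(3/1423) = 0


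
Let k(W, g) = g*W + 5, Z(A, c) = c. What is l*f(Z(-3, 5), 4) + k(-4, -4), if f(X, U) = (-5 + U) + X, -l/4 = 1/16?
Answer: 20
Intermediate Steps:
k(W, g) = 5 + W*g (k(W, g) = W*g + 5 = 5 + W*g)
l = -¼ (l = -4/16 = -4*1/16 = -¼ ≈ -0.25000)
f(X, U) = -5 + U + X
l*f(Z(-3, 5), 4) + k(-4, -4) = -(-5 + 4 + 5)/4 + (5 - 4*(-4)) = -¼*4 + (5 + 16) = -1 + 21 = 20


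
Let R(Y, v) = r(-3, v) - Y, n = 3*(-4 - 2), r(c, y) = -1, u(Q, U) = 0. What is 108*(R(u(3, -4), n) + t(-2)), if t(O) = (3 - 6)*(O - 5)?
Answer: 2160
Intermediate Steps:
n = -18 (n = 3*(-6) = -18)
t(O) = 15 - 3*O (t(O) = -3*(-5 + O) = 15 - 3*O)
R(Y, v) = -1 - Y
108*(R(u(3, -4), n) + t(-2)) = 108*((-1 - 1*0) + (15 - 3*(-2))) = 108*((-1 + 0) + (15 + 6)) = 108*(-1 + 21) = 108*20 = 2160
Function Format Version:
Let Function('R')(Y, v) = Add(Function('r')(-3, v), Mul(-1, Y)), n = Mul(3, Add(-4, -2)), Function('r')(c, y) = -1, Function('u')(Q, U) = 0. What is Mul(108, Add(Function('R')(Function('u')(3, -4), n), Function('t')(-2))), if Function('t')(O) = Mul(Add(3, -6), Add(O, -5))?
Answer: 2160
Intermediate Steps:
n = -18 (n = Mul(3, -6) = -18)
Function('t')(O) = Add(15, Mul(-3, O)) (Function('t')(O) = Mul(-3, Add(-5, O)) = Add(15, Mul(-3, O)))
Function('R')(Y, v) = Add(-1, Mul(-1, Y))
Mul(108, Add(Function('R')(Function('u')(3, -4), n), Function('t')(-2))) = Mul(108, Add(Add(-1, Mul(-1, 0)), Add(15, Mul(-3, -2)))) = Mul(108, Add(Add(-1, 0), Add(15, 6))) = Mul(108, Add(-1, 21)) = Mul(108, 20) = 2160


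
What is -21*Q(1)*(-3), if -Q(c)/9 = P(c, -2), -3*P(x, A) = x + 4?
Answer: 945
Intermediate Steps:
P(x, A) = -4/3 - x/3 (P(x, A) = -(x + 4)/3 = -(4 + x)/3 = -4/3 - x/3)
Q(c) = 12 + 3*c (Q(c) = -9*(-4/3 - c/3) = 12 + 3*c)
-21*Q(1)*(-3) = -21*(12 + 3*1)*(-3) = -21*(12 + 3)*(-3) = -21*15*(-3) = -315*(-3) = 945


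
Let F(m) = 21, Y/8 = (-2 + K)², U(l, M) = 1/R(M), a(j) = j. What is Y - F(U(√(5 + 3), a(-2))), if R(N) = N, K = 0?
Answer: 11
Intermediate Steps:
U(l, M) = 1/M
Y = 32 (Y = 8*(-2 + 0)² = 8*(-2)² = 8*4 = 32)
Y - F(U(√(5 + 3), a(-2))) = 32 - 1*21 = 32 - 21 = 11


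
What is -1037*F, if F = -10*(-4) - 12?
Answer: -29036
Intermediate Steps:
F = 28 (F = 40 - 12 = 28)
-1037*F = -1037*28 = -29036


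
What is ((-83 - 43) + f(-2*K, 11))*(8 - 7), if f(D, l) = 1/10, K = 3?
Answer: -1259/10 ≈ -125.90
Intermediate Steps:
f(D, l) = 1/10
((-83 - 43) + f(-2*K, 11))*(8 - 7) = ((-83 - 43) + 1/10)*(8 - 7) = (-126 + 1/10)*1 = -1259/10*1 = -1259/10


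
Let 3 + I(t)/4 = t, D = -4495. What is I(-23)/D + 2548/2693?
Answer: 11733332/12105035 ≈ 0.96929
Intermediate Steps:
I(t) = -12 + 4*t
I(-23)/D + 2548/2693 = (-12 + 4*(-23))/(-4495) + 2548/2693 = (-12 - 92)*(-1/4495) + 2548*(1/2693) = -104*(-1/4495) + 2548/2693 = 104/4495 + 2548/2693 = 11733332/12105035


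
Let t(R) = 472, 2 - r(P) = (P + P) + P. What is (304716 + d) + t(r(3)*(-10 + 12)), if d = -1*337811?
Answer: -32623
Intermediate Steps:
r(P) = 2 - 3*P (r(P) = 2 - ((P + P) + P) = 2 - (2*P + P) = 2 - 3*P)
d = -337811
(304716 + d) + t(r(3)*(-10 + 12)) = (304716 - 337811) + 472 = -33095 + 472 = -32623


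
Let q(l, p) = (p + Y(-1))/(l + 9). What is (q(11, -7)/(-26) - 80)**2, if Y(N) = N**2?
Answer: 432515209/67600 ≈ 6398.2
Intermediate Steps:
q(l, p) = (1 + p)/(9 + l) (q(l, p) = (p + (-1)**2)/(l + 9) = (p + 1)/(9 + l) = (1 + p)/(9 + l))
(q(11, -7)/(-26) - 80)**2 = (((1 - 7)/(9 + 11))/(-26) - 80)**2 = ((-6/20)*(-1/26) - 80)**2 = (((1/20)*(-6))*(-1/26) - 80)**2 = (-3/10*(-1/26) - 80)**2 = (3/260 - 80)**2 = (-20797/260)**2 = 432515209/67600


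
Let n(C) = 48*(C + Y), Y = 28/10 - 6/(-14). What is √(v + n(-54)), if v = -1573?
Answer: I*√4912285/35 ≈ 63.325*I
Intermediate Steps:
Y = 113/35 (Y = 28*(⅒) - 6*(-1/14) = 14/5 + 3/7 = 113/35 ≈ 3.2286)
n(C) = 5424/35 + 48*C (n(C) = 48*(C + 113/35) = 48*(113/35 + C) = 5424/35 + 48*C)
√(v + n(-54)) = √(-1573 + (5424/35 + 48*(-54))) = √(-1573 + (5424/35 - 2592)) = √(-1573 - 85296/35) = √(-140351/35) = I*√4912285/35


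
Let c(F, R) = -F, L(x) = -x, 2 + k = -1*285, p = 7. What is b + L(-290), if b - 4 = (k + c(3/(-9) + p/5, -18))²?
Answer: 18737191/225 ≈ 83276.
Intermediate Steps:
k = -287 (k = -2 - 1*285 = -2 - 285 = -287)
b = 18671941/225 (b = 4 + (-287 - (3/(-9) + 7/5))² = 4 + (-287 - (3*(-⅑) + 7*(⅕)))² = 4 + (-287 - (-⅓ + 7/5))² = 4 + (-287 - 1*16/15)² = 4 + (-287 - 16/15)² = 4 + (-4321/15)² = 4 + 18671041/225 = 18671941/225 ≈ 82986.)
b + L(-290) = 18671941/225 - 1*(-290) = 18671941/225 + 290 = 18737191/225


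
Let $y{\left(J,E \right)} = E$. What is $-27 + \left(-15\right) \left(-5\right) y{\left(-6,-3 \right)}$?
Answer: $-252$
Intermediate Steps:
$-27 + \left(-15\right) \left(-5\right) y{\left(-6,-3 \right)} = -27 + \left(-15\right) \left(-5\right) \left(-3\right) = -27 + 75 \left(-3\right) = -27 - 225 = -252$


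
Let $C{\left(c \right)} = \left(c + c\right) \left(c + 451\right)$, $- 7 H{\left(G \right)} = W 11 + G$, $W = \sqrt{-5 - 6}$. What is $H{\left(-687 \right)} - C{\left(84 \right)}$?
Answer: $- \frac{628473}{7} - \frac{11 i \sqrt{11}}{7} \approx -89782.0 - 5.2118 i$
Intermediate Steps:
$W = i \sqrt{11}$ ($W = \sqrt{-11} = i \sqrt{11} \approx 3.3166 i$)
$H{\left(G \right)} = - \frac{G}{7} - \frac{11 i \sqrt{11}}{7}$ ($H{\left(G \right)} = - \frac{i \sqrt{11} \cdot 11 + G}{7} = - \frac{11 i \sqrt{11} + G}{7} = - \frac{G + 11 i \sqrt{11}}{7} = - \frac{G}{7} - \frac{11 i \sqrt{11}}{7}$)
$C{\left(c \right)} = 2 c \left(451 + c\right)$
$H{\left(-687 \right)} - C{\left(84 \right)} = \left(\left(- \frac{1}{7}\right) \left(-687\right) - \frac{11 i \sqrt{11}}{7}\right) - 2 \cdot 84 \left(451 + 84\right) = \left(\frac{687}{7} - \frac{11 i \sqrt{11}}{7}\right) - 2 \cdot 84 \cdot 535 = \left(\frac{687}{7} - \frac{11 i \sqrt{11}}{7}\right) - 89880 = - \frac{628473}{7} - \frac{11 i \sqrt{11}}{7}$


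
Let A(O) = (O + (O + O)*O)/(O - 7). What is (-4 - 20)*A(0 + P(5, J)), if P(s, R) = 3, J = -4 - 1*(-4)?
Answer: 126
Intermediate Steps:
J = 0 (J = -4 + 4 = 0)
A(O) = (O + 2*O²)/(-7 + O) (A(O) = (O + (2*O)*O)/(-7 + O) = (O + 2*O²)/(-7 + O))
(-4 - 20)*A(0 + P(5, J)) = (-4 - 20)*((0 + 3)*(1 + 2*(0 + 3))/(-7 + (0 + 3))) = -72*(1 + 2*3)/(-7 + 3) = -72*(1 + 6)/(-4) = -72*(-1)*7/4 = -24*(-21/4) = 126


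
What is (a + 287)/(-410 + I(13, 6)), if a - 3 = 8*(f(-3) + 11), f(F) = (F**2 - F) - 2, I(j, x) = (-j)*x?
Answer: -229/244 ≈ -0.93852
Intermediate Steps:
I(j, x) = -j*x
f(F) = -2 + F**2 - F
a = 171 (a = 3 + 8*((-2 + (-3)**2 - 1*(-3)) + 11) = 3 + 8*((-2 + 9 + 3) + 11) = 3 + 8*(10 + 11) = 3 + 8*21 = 3 + 168 = 171)
(a + 287)/(-410 + I(13, 6)) = (171 + 287)/(-410 - 1*13*6) = 458/(-410 - 78) = 458/(-488) = 458*(-1/488) = -229/244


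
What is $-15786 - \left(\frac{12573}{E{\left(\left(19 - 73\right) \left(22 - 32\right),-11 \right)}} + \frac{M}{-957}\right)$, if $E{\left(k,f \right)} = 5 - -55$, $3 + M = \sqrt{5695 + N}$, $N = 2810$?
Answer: $- \frac{102051629}{6380} + \frac{3 \sqrt{105}}{319} \approx -15995.0$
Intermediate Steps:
$M = -3 + 9 \sqrt{105}$ ($M = -3 + \sqrt{5695 + 2810} = -3 + \sqrt{8505} = -3 + 9 \sqrt{105} \approx 89.223$)
$E{\left(k,f \right)} = 60$ ($E{\left(k,f \right)} = 5 + 55 = 60$)
$-15786 - \left(\frac{12573}{E{\left(\left(19 - 73\right) \left(22 - 32\right),-11 \right)}} + \frac{M}{-957}\right) = -15786 - \left(\frac{12573}{60} + \frac{-3 + 9 \sqrt{105}}{-957}\right) = -15786 - \left(12573 \cdot \frac{1}{60} + \left(-3 + 9 \sqrt{105}\right) \left(- \frac{1}{957}\right)\right) = -15786 - \left(\frac{4191}{20} + \left(\frac{1}{319} - \frac{3 \sqrt{105}}{319}\right)\right) = -15786 - \left(\frac{1336949}{6380} - \frac{3 \sqrt{105}}{319}\right) = - \frac{102051629}{6380} + \frac{3 \sqrt{105}}{319}$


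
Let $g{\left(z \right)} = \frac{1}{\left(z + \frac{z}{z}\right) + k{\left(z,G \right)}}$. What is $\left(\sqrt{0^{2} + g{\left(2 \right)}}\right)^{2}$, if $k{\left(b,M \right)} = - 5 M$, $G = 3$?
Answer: $- \frac{1}{12} \approx -0.083333$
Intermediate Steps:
$g{\left(z \right)} = \frac{1}{-14 + z}$ ($g{\left(z \right)} = \frac{1}{\left(z + \frac{z}{z}\right) - 15} = \frac{1}{\left(z + 1\right) - 15} = \frac{1}{\left(1 + z\right) - 15} = \frac{1}{-14 + z}$)
$\left(\sqrt{0^{2} + g{\left(2 \right)}}\right)^{2} = \left(\sqrt{0^{2} + \frac{1}{-14 + 2}}\right)^{2} = \left(\sqrt{0 + \frac{1}{-12}}\right)^{2} = \left(\sqrt{0 - \frac{1}{12}}\right)^{2} = \left(\sqrt{- \frac{1}{12}}\right)^{2} = \left(\frac{i \sqrt{3}}{6}\right)^{2} = - \frac{1}{12}$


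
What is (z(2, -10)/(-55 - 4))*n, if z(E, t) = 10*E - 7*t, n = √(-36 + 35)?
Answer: -90*I/59 ≈ -1.5254*I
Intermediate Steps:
n = I (n = √(-1) = I ≈ 1.0*I)
z(E, t) = -7*t + 10*E
(z(2, -10)/(-55 - 4))*n = ((-7*(-10) + 10*2)/(-55 - 4))*I = ((70 + 20)/(-59))*I = (90*(-1/59))*I = -90*I/59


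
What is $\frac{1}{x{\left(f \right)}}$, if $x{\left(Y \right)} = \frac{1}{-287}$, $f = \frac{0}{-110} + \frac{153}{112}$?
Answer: $-287$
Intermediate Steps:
$f = \frac{153}{112}$ ($f = 0 \left(- \frac{1}{110}\right) + 153 \cdot \frac{1}{112} = 0 + \frac{153}{112} = \frac{153}{112} \approx 1.3661$)
$x{\left(Y \right)} = - \frac{1}{287}$
$\frac{1}{x{\left(f \right)}} = \frac{1}{- \frac{1}{287}} = -287$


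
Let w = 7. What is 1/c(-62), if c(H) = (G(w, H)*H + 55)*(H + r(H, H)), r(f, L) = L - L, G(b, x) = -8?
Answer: -1/34162 ≈ -2.9272e-5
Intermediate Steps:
r(f, L) = 0
c(H) = H*(55 - 8*H) (c(H) = (-8*H + 55)*(H + 0) = (55 - 8*H)*H = H*(55 - 8*H))
1/c(-62) = 1/(-62*(55 - 8*(-62))) = 1/(-62*(55 + 496)) = 1/(-62*551) = 1/(-34162) = -1/34162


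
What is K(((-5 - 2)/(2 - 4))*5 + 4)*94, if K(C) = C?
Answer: 2021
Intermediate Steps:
K(((-5 - 2)/(2 - 4))*5 + 4)*94 = (((-5 - 2)/(2 - 4))*5 + 4)*94 = (-7/(-2)*5 + 4)*94 = (-7*(-½)*5 + 4)*94 = ((7/2)*5 + 4)*94 = (35/2 + 4)*94 = (43/2)*94 = 2021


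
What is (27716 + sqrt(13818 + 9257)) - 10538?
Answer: 17178 + 5*sqrt(923) ≈ 17330.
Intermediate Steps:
(27716 + sqrt(13818 + 9257)) - 10538 = (27716 + sqrt(23075)) - 10538 = (27716 + 5*sqrt(923)) - 10538 = 17178 + 5*sqrt(923)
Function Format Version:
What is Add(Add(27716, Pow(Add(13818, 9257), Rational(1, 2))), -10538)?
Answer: Add(17178, Mul(5, Pow(923, Rational(1, 2)))) ≈ 17330.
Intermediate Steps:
Add(Add(27716, Pow(Add(13818, 9257), Rational(1, 2))), -10538) = Add(Add(27716, Pow(23075, Rational(1, 2))), -10538) = Add(Add(27716, Mul(5, Pow(923, Rational(1, 2)))), -10538) = Add(17178, Mul(5, Pow(923, Rational(1, 2))))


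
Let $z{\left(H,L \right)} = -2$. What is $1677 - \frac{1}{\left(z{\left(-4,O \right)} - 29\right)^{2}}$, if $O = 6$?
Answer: $\frac{1611596}{961} \approx 1677.0$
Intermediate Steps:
$1677 - \frac{1}{\left(z{\left(-4,O \right)} - 29\right)^{2}} = 1677 - \frac{1}{\left(-2 - 29\right)^{2}} = 1677 - \frac{1}{\left(-31\right)^{2}} = 1677 - \frac{1}{961} = \frac{1611596}{961}$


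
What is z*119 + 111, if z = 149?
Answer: 17842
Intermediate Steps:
z*119 + 111 = 149*119 + 111 = 17731 + 111 = 17842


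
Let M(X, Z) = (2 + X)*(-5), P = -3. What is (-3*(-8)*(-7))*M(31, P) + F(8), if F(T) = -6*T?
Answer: 27672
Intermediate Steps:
M(X, Z) = -10 - 5*X
(-3*(-8)*(-7))*M(31, P) + F(8) = (-3*(-8)*(-7))*(-10 - 5*31) - 6*8 = (24*(-7))*(-10 - 155) - 48 = -168*(-165) - 48 = 27720 - 48 = 27672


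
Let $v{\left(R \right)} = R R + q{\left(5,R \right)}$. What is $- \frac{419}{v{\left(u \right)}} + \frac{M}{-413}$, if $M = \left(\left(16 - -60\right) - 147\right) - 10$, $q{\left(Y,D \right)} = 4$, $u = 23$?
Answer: $- \frac{129874}{220129} \approx -0.58999$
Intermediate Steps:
$v{\left(R \right)} = 4 + R^{2}$ ($v{\left(R \right)} = R R + 4 = R^{2} + 4 = 4 + R^{2}$)
$M = -81$ ($M = \left(\left(16 + 60\right) - 147\right) - 10 = \left(76 - 147\right) - 10 = -71 - 10 = -81$)
$- \frac{419}{v{\left(u \right)}} + \frac{M}{-413} = - \frac{419}{4 + 23^{2}} - \frac{81}{-413} = - \frac{419}{4 + 529} - - \frac{81}{413} = - \frac{419}{533} + \frac{81}{413} = - \frac{129874}{220129}$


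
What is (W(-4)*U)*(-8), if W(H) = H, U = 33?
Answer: 1056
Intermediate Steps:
(W(-4)*U)*(-8) = -4*33*(-8) = -132*(-8) = 1056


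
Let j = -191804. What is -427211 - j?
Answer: -235407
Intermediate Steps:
-427211 - j = -427211 - 1*(-191804) = -427211 + 191804 = -235407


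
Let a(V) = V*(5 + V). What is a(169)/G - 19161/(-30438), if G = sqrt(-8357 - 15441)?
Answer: 2129/3382 - 14703*I*sqrt(23798)/11899 ≈ 0.62951 - 190.62*I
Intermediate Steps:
G = I*sqrt(23798) (G = sqrt(-23798) = I*sqrt(23798) ≈ 154.27*I)
a(169)/G - 19161/(-30438) = (169*(5 + 169))/((I*sqrt(23798))) - 19161/(-30438) = (169*174)*(-I*sqrt(23798)/23798) - 19161*(-1/30438) = 29406*(-I*sqrt(23798)/23798) + 2129/3382 = -14703*I*sqrt(23798)/11899 + 2129/3382 = 2129/3382 - 14703*I*sqrt(23798)/11899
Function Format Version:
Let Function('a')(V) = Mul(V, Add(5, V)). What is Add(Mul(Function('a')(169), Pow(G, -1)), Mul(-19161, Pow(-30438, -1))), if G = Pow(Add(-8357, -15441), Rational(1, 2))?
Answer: Add(Rational(2129, 3382), Mul(Rational(-14703, 11899), I, Pow(23798, Rational(1, 2)))) ≈ Add(0.62951, Mul(-190.62, I))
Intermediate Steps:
G = Mul(I, Pow(23798, Rational(1, 2))) (G = Pow(-23798, Rational(1, 2)) = Mul(I, Pow(23798, Rational(1, 2))) ≈ Mul(154.27, I))
Add(Mul(Function('a')(169), Pow(G, -1)), Mul(-19161, Pow(-30438, -1))) = Add(Mul(Mul(169, Add(5, 169)), Pow(Mul(I, Pow(23798, Rational(1, 2))), -1)), Mul(-19161, Pow(-30438, -1))) = Add(Mul(Mul(169, 174), Mul(Rational(-1, 23798), I, Pow(23798, Rational(1, 2)))), Mul(-19161, Rational(-1, 30438))) = Add(Mul(29406, Mul(Rational(-1, 23798), I, Pow(23798, Rational(1, 2)))), Rational(2129, 3382)) = Add(Mul(Rational(-14703, 11899), I, Pow(23798, Rational(1, 2))), Rational(2129, 3382)) = Add(Rational(2129, 3382), Mul(Rational(-14703, 11899), I, Pow(23798, Rational(1, 2))))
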